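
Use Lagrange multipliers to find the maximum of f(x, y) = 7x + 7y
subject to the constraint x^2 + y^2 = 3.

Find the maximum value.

Set up Lagrange conditions: grad f = lambda * grad g
  7 = 2*lambda*x
  7 = 2*lambda*y
From these: x/y = 7/7, so x = 7t, y = 7t for some t.
Substitute into constraint: (7t)^2 + (7t)^2 = 3
  t^2 * 98 = 3
  t = sqrt(3/98)
Maximum = 7*x + 7*y = (7^2 + 7^2)*t = 98 * sqrt(3/98) = sqrt(294)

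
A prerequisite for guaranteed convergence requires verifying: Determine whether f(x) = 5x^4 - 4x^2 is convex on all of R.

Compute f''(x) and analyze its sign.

f(x) = 5x^4 - 4x^2
f'(x) = 20x^3 + -8x
f''(x) = 60x^2 + -8
f''(0) = -8 < 0, so not convex near x = 0
Therefore, f is not globally convex on R.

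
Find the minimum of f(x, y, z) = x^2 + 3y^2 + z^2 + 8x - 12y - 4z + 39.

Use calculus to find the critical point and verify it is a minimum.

f(x,y,z) = x^2 + 3y^2 + z^2 + 8x - 12y - 4z + 39
df/dx = 2x + (8) = 0 => x = -4
df/dy = 6y + (-12) = 0 => y = 2
df/dz = 2z + (-4) = 0 => z = 2
f(-4,2,2) = 1*(-4)^2 + 3*(2)^2 + 1*(2)^2 + 8*(-4) + -12*(2) + -4*(2) + 39 = 7
Hessian is diagonal with entries 2, 6, 2 > 0, confirmed minimum.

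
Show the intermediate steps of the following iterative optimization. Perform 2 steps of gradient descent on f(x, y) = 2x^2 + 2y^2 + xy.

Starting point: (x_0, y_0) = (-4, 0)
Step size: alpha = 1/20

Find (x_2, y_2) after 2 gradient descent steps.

f(x,y) = 2x^2 + 2y^2 + xy
grad_x = 4x + 1y, grad_y = 4y + 1x
Step 1: grad = (-16, -4), (-16/5, 1/5)
Step 2: grad = (-63/5, -12/5), (-257/100, 8/25)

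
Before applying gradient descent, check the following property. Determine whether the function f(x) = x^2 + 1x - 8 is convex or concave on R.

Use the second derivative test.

f(x) = x^2 + 1x - 8
f'(x) = 2x + 1
f''(x) = 2
Since f''(x) = 2 > 0 for all x, f is convex on R.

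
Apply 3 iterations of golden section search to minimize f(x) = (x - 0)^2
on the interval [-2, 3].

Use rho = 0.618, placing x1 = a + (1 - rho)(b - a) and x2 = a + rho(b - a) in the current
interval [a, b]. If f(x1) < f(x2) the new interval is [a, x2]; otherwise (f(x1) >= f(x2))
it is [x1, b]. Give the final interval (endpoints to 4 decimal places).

Golden section search for min of f(x) = (x - 0)^2 on [-2, 3].
Each step: x1 = a + (1 - rho)(b - a), x2 = a + rho(b - a); if f(x1) < f(x2) keep [a, x2], otherwise keep [x1, b].
Step 1: [-2.0000, 3.0000], x1=-0.0900 (f=0.0081), x2=1.0900 (f=1.1881); f(x1) < f(x2) => keep [-2.0000, 1.0900]
Step 2: [-2.0000, 1.0900], x1=-0.8196 (f=0.6718), x2=-0.0904 (f=0.0082); f(x1) > f(x2) => keep [-0.8196, 1.0900]
Step 3: [-0.8196, 1.0900], x1=-0.0901 (f=0.0081), x2=0.3605 (f=0.1300); f(x1) < f(x2) => keep [-0.8196, 0.3605]
Final interval: [-0.8196, 0.3605]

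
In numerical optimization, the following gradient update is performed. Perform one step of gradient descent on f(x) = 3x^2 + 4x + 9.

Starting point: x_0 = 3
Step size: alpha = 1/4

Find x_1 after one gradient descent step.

f(x) = 3x^2 + 4x + 9
f'(x) = 6x + 4
f'(3) = 6*3 + (4) = 22
x_1 = x_0 - alpha * f'(x_0) = 3 - 1/4 * 22 = -5/2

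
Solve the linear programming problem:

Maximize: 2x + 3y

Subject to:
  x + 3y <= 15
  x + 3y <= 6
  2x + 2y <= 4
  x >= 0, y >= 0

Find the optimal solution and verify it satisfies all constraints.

Feasible vertices: (0, 0), (0, 2), (2, 0)
Objective 2x + 3y at each vertex:
  (0, 0): 0
  (0, 2): 6
  (2, 0): 4
Maximum is 6 at (0, 2).
Verify constraints at (x, y) = (0, 2):
  1*0 + 3*2 = 6 <= 15
  1*0 + 3*2 = 6 <= 6 (active)
  2*0 + 2*2 = 4 <= 4 (active)
  x = 0 >= 0, y = 2 >= 0. All constraints satisfied.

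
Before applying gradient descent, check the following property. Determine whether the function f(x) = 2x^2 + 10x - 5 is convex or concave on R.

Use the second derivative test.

f(x) = 2x^2 + 10x - 5
f'(x) = 4x + 10
f''(x) = 4
Since f''(x) = 4 > 0 for all x, f is convex on R.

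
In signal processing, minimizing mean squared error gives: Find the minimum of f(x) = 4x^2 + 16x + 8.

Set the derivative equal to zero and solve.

f(x) = 4x^2 + 16x + 8
f'(x) = 8x + (16) = 0
x = -16/8 = -2
f(-2) = -8
Since f''(x) = 8 > 0, this is a minimum.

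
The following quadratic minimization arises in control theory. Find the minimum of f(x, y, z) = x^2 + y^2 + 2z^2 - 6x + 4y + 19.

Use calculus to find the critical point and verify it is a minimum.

f(x,y,z) = x^2 + y^2 + 2z^2 - 6x + 4y + 19
df/dx = 2x + (-6) = 0 => x = 3
df/dy = 2y + (4) = 0 => y = -2
df/dz = 4z + (0) = 0 => z = 0
f(3,-2,0) = 1*(3)^2 + 1*(-2)^2 + 2*(0)^2 + -6*(3) + 4*(-2) + 19 = 6
Hessian is diagonal with entries 2, 2, 4 > 0, confirmed minimum.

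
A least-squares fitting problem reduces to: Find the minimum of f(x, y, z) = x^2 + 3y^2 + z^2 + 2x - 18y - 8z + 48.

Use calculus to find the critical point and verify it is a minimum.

f(x,y,z) = x^2 + 3y^2 + z^2 + 2x - 18y - 8z + 48
df/dx = 2x + (2) = 0 => x = -1
df/dy = 6y + (-18) = 0 => y = 3
df/dz = 2z + (-8) = 0 => z = 4
f(-1,3,4) = 1*(-1)^2 + 3*(3)^2 + 1*(4)^2 + 2*(-1) + -18*(3) + -8*(4) + 48 = 4
Hessian is diagonal with entries 2, 6, 2 > 0, confirmed minimum.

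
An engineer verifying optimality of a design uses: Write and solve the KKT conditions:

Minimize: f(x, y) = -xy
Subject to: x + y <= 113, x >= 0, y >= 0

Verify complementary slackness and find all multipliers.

Problem: min -xy s.t. x + y <= 113 (multiplier lambda), x >= 0 (mu_x), y >= 0 (mu_y)
KKT stationarity: -y + lambda - mu_x = 0, -x + lambda - mu_y = 0, with lambda, mu_x, mu_y >= 0
Complementary slackness: lambda*(x + y - 113) = 0, mu_x*x = 0, mu_y*y = 0
If lambda = 0: y = -mu_x <= 0 and x = -mu_y <= 0 force x = y = 0 with f = 0; but x = y = 113/2 is feasible with f = -12769/4 < 0, so this is not the minimum. Hence lambda > 0 and x + y = 113.
Try x > 0, y > 0 (so mu_x = mu_y = 0): y = lambda, x = lambda => x = y = lambda
x + y = 113 => 2*lambda = 113 => lambda = 113/2
x* = y* = 113/2 > 0, consistent with mu_x = mu_y = 0.
(Any feasible point with x = 0 or y = 0 has f = 0 > -12769/4, so the minimum is not on those boundaries.)
min(-xy) = -12769/4 (i.e. max xy = 12769/4)
Multipliers: lambda = 113/2, mu_x = 0, mu_y = 0
Complementary slackness: lambda*(x + y - 113) = 113/2*(113/2 + 113/2 - 113) = 0, mu_x*x = 0*113/2 = 0, mu_y*y = 0*113/2 = 0. Satisfied.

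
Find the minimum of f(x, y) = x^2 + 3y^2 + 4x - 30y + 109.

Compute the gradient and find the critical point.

f(x,y) = x^2 + 3y^2 + 4x - 30y + 109
df/dx = 2x + (4) = 0  =>  x = -2
df/dy = 6y + (-30) = 0  =>  y = 5
f(-2, 5) = 1*(-2)^2 + 3*(5)^2 + 4*(-2) + -30*(5) + 109 = 30
Hessian is diagonal with entries 2, 6 > 0, so this is a minimum.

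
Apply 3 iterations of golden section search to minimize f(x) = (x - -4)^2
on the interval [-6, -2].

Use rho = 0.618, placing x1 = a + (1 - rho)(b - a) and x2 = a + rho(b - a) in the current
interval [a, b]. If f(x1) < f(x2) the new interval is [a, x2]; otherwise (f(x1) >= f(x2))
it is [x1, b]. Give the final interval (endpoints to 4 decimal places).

Golden section search for min of f(x) = (x - -4)^2 on [-6, -2].
Each step: x1 = a + (1 - rho)(b - a), x2 = a + rho(b - a); if f(x1) < f(x2) keep [a, x2], otherwise keep [x1, b].
Step 1: [-6.0000, -2.0000], x1=-4.4720 (f=0.2228), x2=-3.5280 (f=0.2228); f(x1) = f(x2) (tie, not '<') => keep [-4.4720, -2.0000]
Step 2: [-4.4720, -2.0000], x1=-3.5277 (f=0.2231), x2=-2.9443 (f=1.1145); f(x1) < f(x2) => keep [-4.4720, -2.9443]
Step 3: [-4.4720, -2.9443], x1=-3.8884 (f=0.0125), x2=-3.5279 (f=0.2229); f(x1) < f(x2) => keep [-4.4720, -3.5279]
Final interval: [-4.4720, -3.5279]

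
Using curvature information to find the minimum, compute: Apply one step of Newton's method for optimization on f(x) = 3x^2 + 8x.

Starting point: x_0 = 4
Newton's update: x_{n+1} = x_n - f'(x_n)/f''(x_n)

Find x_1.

f(x) = 3x^2 + 8x
f'(x) = 6x + (8), f''(x) = 6
Newton step: x_1 = x_0 - f'(x_0)/f''(x_0)
f'(4) = 32
x_1 = 4 - 32/6 = -4/3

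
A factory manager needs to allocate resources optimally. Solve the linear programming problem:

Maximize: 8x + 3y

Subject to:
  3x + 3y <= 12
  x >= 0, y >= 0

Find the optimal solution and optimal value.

The feasible region has vertices at [(0, 0), (4, 0), (0, 4)].
Checking objective 8x + 3y at each vertex:
  (0, 0): 8*0 + 3*0 = 0
  (4, 0): 8*4 + 3*0 = 32
  (0, 4): 8*0 + 3*4 = 12
Maximum is 32 at (4, 0).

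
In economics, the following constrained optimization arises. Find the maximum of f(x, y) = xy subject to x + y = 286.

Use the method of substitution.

Substitute y = 286 - x into f(x,y) = xy:
g(x) = x(286 - x) = 286x - x^2
g'(x) = 286 - 2x = 0  =>  x = 143
y = 286 - 143 = 143
Maximum value = 143 * 143 = 20449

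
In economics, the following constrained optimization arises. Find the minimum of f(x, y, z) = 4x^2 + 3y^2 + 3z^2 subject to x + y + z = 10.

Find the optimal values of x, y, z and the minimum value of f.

Using Lagrange multipliers on f = 4x^2 + 3y^2 + 3z^2 with constraint x + y + z = 10:
Conditions: 2*4*x = lambda, 2*3*y = lambda, 2*3*z = lambda
So x = lambda/8, y = lambda/6, z = lambda/6
Substituting into constraint: lambda * (11/24) = 10
lambda = 240/11
x = 30/11, y = 40/11, z = 40/11
Minimum value = 1200/11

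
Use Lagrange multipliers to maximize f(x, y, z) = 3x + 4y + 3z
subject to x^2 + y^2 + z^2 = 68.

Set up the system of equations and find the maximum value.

Lagrange conditions: 3 = 2*lambda*x, 4 = 2*lambda*y, 3 = 2*lambda*z
So x:3 = y:4 = z:3, i.e. x = 3t, y = 4t, z = 3t
Constraint: t^2*(3^2 + 4^2 + 3^2) = 68
  t^2 * 34 = 68  =>  t = sqrt(2)
Maximum = 3*3t + 4*4t + 3*3t = 34*sqrt(2) = sqrt(2312)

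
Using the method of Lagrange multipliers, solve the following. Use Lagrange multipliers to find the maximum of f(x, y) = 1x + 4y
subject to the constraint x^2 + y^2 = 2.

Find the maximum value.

Set up Lagrange conditions: grad f = lambda * grad g
  1 = 2*lambda*x
  4 = 2*lambda*y
From these: x/y = 1/4, so x = 1t, y = 4t for some t.
Substitute into constraint: (1t)^2 + (4t)^2 = 2
  t^2 * 17 = 2
  t = sqrt(2/17)
Maximum = 1*x + 4*y = (1^2 + 4^2)*t = 17 * sqrt(2/17) = sqrt(34)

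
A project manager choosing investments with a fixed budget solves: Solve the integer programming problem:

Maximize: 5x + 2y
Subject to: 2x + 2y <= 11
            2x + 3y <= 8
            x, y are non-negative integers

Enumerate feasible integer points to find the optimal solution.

Constraint 1: 2x + 2y <= 11
Constraint 2: 2x + 3y <= 8
Feasible x range (need y >= 0): 0 <= x <= min(11/2, 8/2) => x in {0, ..., 4}.
Enumerate feasible integer points row by row (the coefficient of y is 2 > 0, so for each x the largest feasible y gives the best value):
  x = 0: y <= min((11 - 2*0)/2, (8 - 2*0)/3) => y in {0, ..., 2}; best 5*0 + 2*2 = 4
  x = 1: y <= min((11 - 2*1)/2, (8 - 2*1)/3) => y in {0, ..., 2}; best 5*1 + 2*2 = 9
  x = 2: y <= min((11 - 2*2)/2, (8 - 2*2)/3) => y in {0, ..., 1}; best 5*2 + 2*1 = 12
  x = 3: y <= min((11 - 2*3)/2, (8 - 2*3)/3) => y in {0}; best 5*3 + 2*0 = 15
  x = 4: y <= min((11 - 2*4)/2, (8 - 2*4)/3) => y in {0}; best 5*4 + 2*0 = 20
The maximum 5x + 2y = 20 is achieved at x = 4, y = 0.
Check: 2*4 + 2*0 = 8 <= 11 and 2*4 + 3*0 = 8 <= 8.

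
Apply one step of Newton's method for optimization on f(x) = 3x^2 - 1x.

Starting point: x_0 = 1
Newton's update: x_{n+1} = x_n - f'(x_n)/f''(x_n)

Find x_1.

f(x) = 3x^2 - 1x
f'(x) = 6x + (-1), f''(x) = 6
Newton step: x_1 = x_0 - f'(x_0)/f''(x_0)
f'(1) = 5
x_1 = 1 - 5/6 = 1/6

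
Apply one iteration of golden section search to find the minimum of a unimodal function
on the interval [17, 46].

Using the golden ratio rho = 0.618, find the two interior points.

Golden section search on [17, 46].
Golden ratio rho = 0.618 (approx).
Interior points:
  x_1 = 17 + (1-0.618)*29 = 28.0780
  x_2 = 17 + 0.618*29 = 34.9220
Compare f(x_1) and f(x_2) to determine which subinterval to keep.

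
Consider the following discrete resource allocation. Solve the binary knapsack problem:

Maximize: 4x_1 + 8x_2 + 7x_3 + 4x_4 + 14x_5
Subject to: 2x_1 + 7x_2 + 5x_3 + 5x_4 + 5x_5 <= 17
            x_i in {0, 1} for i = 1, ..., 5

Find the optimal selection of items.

Items: item 1 (v=4, w=2), item 2 (v=8, w=7), item 3 (v=7, w=5), item 4 (v=4, w=5), item 5 (v=14, w=5)
Capacity: 17
Checking all 32 subsets (w = total weight, v = total value):
  {}: w = 0, v = 0
  {1}: w = 2, v = 4
  {2}: w = 7, v = 8
  {3}: w = 5, v = 7
  {4}: w = 5, v = 4
  {5}: w = 5, v = 14
  {1, 2}: w = 9, v = 12
  {1, 3}: w = 7, v = 11
  {1, 4}: w = 7, v = 8
  {1, 5}: w = 7, v = 18
  {2, 3}: w = 12, v = 15
  {2, 4}: w = 12, v = 12
  {2, 5}: w = 12, v = 22
  {3, 4}: w = 10, v = 11
  {3, 5}: w = 10, v = 21
  {4, 5}: w = 10, v = 18
  {1, 2, 3}: w = 14, v = 19
  {1, 2, 4}: w = 14, v = 16
  {1, 2, 5}: w = 14, v = 26
  {1, 3, 4}: w = 12, v = 15
  {1, 3, 5}: w = 12, v = 25
  {1, 4, 5}: w = 12, v = 22
  {2, 3, 4}: w = 17, v = 19
  {2, 3, 5}: w = 17, v = 29
  {2, 4, 5}: w = 17, v = 26
  {3, 4, 5}: w = 15, v = 25
  {1, 2, 3, 4}: w = 19 > 17, infeasible
  {1, 2, 3, 5}: w = 19 > 17, infeasible
  {1, 2, 4, 5}: w = 19 > 17, infeasible
  {1, 3, 4, 5}: w = 17, v = 29
  {2, 3, 4, 5}: w = 22 > 17, infeasible
  {1, 2, 3, 4, 5}: w = 24 > 17, infeasible
Best feasible subset: items [2, 3, 5]
(The same value 29 is also attained by {1, 3, 4, 5}.)
Total weight: 17 <= 17, total value: 29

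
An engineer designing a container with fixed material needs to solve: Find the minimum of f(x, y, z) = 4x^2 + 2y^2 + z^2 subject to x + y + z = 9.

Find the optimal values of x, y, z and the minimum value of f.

Using Lagrange multipliers on f = 4x^2 + 2y^2 + z^2 with constraint x + y + z = 9:
Conditions: 2*4*x = lambda, 2*2*y = lambda, 2*1*z = lambda
So x = lambda/8, y = lambda/4, z = lambda/2
Substituting into constraint: lambda * (7/8) = 9
lambda = 72/7
x = 9/7, y = 18/7, z = 36/7
Minimum value = 324/7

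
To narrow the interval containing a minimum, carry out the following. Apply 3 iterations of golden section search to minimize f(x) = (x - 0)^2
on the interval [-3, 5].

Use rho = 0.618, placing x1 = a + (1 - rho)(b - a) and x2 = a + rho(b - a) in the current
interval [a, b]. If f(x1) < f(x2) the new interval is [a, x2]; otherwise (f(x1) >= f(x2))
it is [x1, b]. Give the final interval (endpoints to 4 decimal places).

Golden section search for min of f(x) = (x - 0)^2 on [-3, 5].
Each step: x1 = a + (1 - rho)(b - a), x2 = a + rho(b - a); if f(x1) < f(x2) keep [a, x2], otherwise keep [x1, b].
Step 1: [-3.0000, 5.0000], x1=0.0560 (f=0.0031), x2=1.9440 (f=3.7791); f(x1) < f(x2) => keep [-3.0000, 1.9440]
Step 2: [-3.0000, 1.9440], x1=-1.1114 (f=1.2352), x2=0.0554 (f=0.0031); f(x1) > f(x2) => keep [-1.1114, 1.9440]
Step 3: [-1.1114, 1.9440], x1=0.0558 (f=0.0031), x2=0.7768 (f=0.6035); f(x1) < f(x2) => keep [-1.1114, 0.7768]
Final interval: [-1.1114, 0.7768]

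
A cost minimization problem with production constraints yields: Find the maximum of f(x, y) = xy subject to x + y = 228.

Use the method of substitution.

Substitute y = 228 - x into f(x,y) = xy:
g(x) = x(228 - x) = 228x - x^2
g'(x) = 228 - 2x = 0  =>  x = 114
y = 228 - 114 = 114
Maximum value = 114 * 114 = 12996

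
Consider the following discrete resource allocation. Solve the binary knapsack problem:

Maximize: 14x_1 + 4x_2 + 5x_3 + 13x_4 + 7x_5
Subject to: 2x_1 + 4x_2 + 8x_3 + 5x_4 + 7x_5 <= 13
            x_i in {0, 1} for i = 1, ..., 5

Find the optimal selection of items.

Items: item 1 (v=14, w=2), item 2 (v=4, w=4), item 3 (v=5, w=8), item 4 (v=13, w=5), item 5 (v=7, w=7)
Capacity: 13
Checking all 32 subsets (w = total weight, v = total value):
  {}: w = 0, v = 0
  {1}: w = 2, v = 14
  {2}: w = 4, v = 4
  {3}: w = 8, v = 5
  {4}: w = 5, v = 13
  {5}: w = 7, v = 7
  {1, 2}: w = 6, v = 18
  {1, 3}: w = 10, v = 19
  {1, 4}: w = 7, v = 27
  {1, 5}: w = 9, v = 21
  {2, 3}: w = 12, v = 9
  {2, 4}: w = 9, v = 17
  {2, 5}: w = 11, v = 11
  {3, 4}: w = 13, v = 18
  {3, 5}: w = 15 > 13, infeasible
  {4, 5}: w = 12, v = 20
  {1, 2, 3}: w = 14 > 13, infeasible
  {1, 2, 4}: w = 11, v = 31
  {1, 2, 5}: w = 13, v = 25
  {1, 3, 4}: w = 15 > 13, infeasible
  {1, 3, 5}: w = 17 > 13, infeasible
  {1, 4, 5}: w = 14 > 13, infeasible
  {2, 3, 4}: w = 17 > 13, infeasible
  {2, 3, 5}: w = 19 > 13, infeasible
  {2, 4, 5}: w = 16 > 13, infeasible
  {3, 4, 5}: w = 20 > 13, infeasible
  {1, 2, 3, 4}: w = 19 > 13, infeasible
  {1, 2, 3, 5}: w = 21 > 13, infeasible
  {1, 2, 4, 5}: w = 18 > 13, infeasible
  {1, 3, 4, 5}: w = 22 > 13, infeasible
  {2, 3, 4, 5}: w = 24 > 13, infeasible
  {1, 2, 3, 4, 5}: w = 26 > 13, infeasible
Best feasible subset: items [1, 2, 4]
Total weight: 11 <= 13, total value: 31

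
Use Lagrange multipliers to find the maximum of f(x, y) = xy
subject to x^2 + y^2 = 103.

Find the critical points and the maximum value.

Lagrange conditions: y = 2*lambda*x and x = 2*lambda*y
If x = 0 then y = 0, violating the constraint, so x, y != 0.
Dividing: y/x = x/y => x^2 = y^2 => y = x or y = -x
Constraint: 2x^2 = 103 => x^2 = 103/2 => x = +/-sqrt(103/2)
Critical points: (sqrt(103/2), sqrt(103/2)), (-sqrt(103/2), -sqrt(103/2)), (sqrt(103/2), -sqrt(103/2)), (-sqrt(103/2), sqrt(103/2))
  y = x:  xy = x^2 = 103/2  at (sqrt(103/2), sqrt(103/2)) and (-sqrt(103/2), -sqrt(103/2))
  y = -x: xy = -x^2 = -103/2 at (sqrt(103/2), -sqrt(103/2)) and (-sqrt(103/2), sqrt(103/2))
Maximum xy = 103/2 at (sqrt(103/2), sqrt(103/2)) and (-sqrt(103/2), -sqrt(103/2))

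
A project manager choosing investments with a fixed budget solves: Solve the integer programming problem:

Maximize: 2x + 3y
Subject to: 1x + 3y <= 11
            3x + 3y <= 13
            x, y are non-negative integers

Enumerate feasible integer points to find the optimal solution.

Constraint 1: 1x + 3y <= 11
Constraint 2: 3x + 3y <= 13
Feasible x range (need y >= 0): 0 <= x <= min(11/1, 13/3) => x in {0, ..., 4}.
Enumerate feasible integer points row by row (the coefficient of y is 3 > 0, so for each x the largest feasible y gives the best value):
  x = 0: y <= min((11 - 1*0)/3, (13 - 3*0)/3) => y in {0, ..., 3}; best 2*0 + 3*3 = 9
  x = 1: y <= min((11 - 1*1)/3, (13 - 3*1)/3) => y in {0, ..., 3}; best 2*1 + 3*3 = 11
  x = 2: y <= min((11 - 1*2)/3, (13 - 3*2)/3) => y in {0, ..., 2}; best 2*2 + 3*2 = 10
  x = 3: y <= min((11 - 1*3)/3, (13 - 3*3)/3) => y in {0, ..., 1}; best 2*3 + 3*1 = 9
  x = 4: y <= min((11 - 1*4)/3, (13 - 3*4)/3) => y in {0}; best 2*4 + 3*0 = 8
The maximum 2x + 3y = 11 is achieved at x = 1, y = 3.
Check: 1*1 + 3*3 = 10 <= 11 and 3*1 + 3*3 = 12 <= 13.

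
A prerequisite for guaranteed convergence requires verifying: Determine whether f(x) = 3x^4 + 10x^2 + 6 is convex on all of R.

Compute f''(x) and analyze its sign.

f(x) = 3x^4 + 10x^2 + 6
f'(x) = 12x^3 + 20x
f''(x) = 36x^2 + 20
f''(x) = 36x^2 + 20 >= 20 > 0 for all x
Therefore, f is convex on R.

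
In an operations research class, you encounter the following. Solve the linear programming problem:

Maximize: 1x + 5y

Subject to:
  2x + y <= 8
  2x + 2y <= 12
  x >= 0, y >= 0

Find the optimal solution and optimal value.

Feasible vertices: (0, 0), (0, 6), (2, 4), (4, 0)
Objective 1x + 5y at each:
  (0, 0): 0
  (0, 6): 30
  (2, 4): 22
  (4, 0): 4
Maximum is 30 at (0, 6).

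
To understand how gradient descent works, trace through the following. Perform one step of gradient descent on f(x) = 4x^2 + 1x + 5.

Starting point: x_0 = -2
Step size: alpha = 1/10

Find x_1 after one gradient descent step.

f(x) = 4x^2 + 1x + 5
f'(x) = 8x + 1
f'(-2) = 8*-2 + (1) = -15
x_1 = x_0 - alpha * f'(x_0) = -2 - 1/10 * -15 = -1/2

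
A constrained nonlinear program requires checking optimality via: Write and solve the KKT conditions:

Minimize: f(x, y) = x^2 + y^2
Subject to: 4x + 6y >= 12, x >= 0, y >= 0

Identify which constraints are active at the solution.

KKT conditions for min x^2 + y^2 s.t. 4x + 6y >= 12, x >= 0, y >= 0:
Stationarity: 2x = mu*4 + mu_x, 2y = mu*6 + mu_y, with mu, mu_x, mu_y >= 0
Complementary slackness: mu*(4x + 6y - 12) = 0, mu_x*x = 0, mu_y*y = 0
(0, 0) is infeasible (4*0 + 6*0 < 12), so if mu = 0 stationarity would force x = mu_x/2 >= 0, y = mu_y/2 >= 0 with mu_x*x = mu_y*y = 0, i.e. x = y = 0: contradiction. Hence mu > 0 and 4x + 6y = 12 is active.
Try x > 0, y > 0 (so mu_x = mu_y = 0): x = 4*mu/2, y = 6*mu/2
Substitute: 4*(4*mu/2) + 6*(6*mu/2) = 12
  mu*52/2 = 12 => mu = 6/13
x* = 12/13 > 0, y* = 18/13 > 0, consistent with mu_x = mu_y = 0.
f is convex and the constraints are linear, so this KKT point is the global minimum.
f* = 36/13
Active constraints: 4x + 6y >= 12 (holds with equality, mu = 6/13 > 0); x >= 0 and y >= 0 are inactive (mu_x = mu_y = 0).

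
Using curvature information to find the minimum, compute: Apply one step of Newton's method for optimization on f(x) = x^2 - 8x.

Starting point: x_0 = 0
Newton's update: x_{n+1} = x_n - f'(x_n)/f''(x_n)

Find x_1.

f(x) = x^2 - 8x
f'(x) = 2x + (-8), f''(x) = 2
Newton step: x_1 = x_0 - f'(x_0)/f''(x_0)
f'(0) = -8
x_1 = 0 - -8/2 = 4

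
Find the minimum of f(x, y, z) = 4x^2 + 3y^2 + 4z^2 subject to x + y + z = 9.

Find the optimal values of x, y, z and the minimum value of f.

Using Lagrange multipliers on f = 4x^2 + 3y^2 + 4z^2 with constraint x + y + z = 9:
Conditions: 2*4*x = lambda, 2*3*y = lambda, 2*4*z = lambda
So x = lambda/8, y = lambda/6, z = lambda/8
Substituting into constraint: lambda * (5/12) = 9
lambda = 108/5
x = 27/10, y = 18/5, z = 27/10
Minimum value = 486/5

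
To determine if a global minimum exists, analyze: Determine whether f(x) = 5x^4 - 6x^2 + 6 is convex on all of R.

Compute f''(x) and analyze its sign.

f(x) = 5x^4 - 6x^2 + 6
f'(x) = 20x^3 + -12x
f''(x) = 60x^2 + -12
f''(0) = -12 < 0, so not convex near x = 0
Therefore, f is not globally convex on R.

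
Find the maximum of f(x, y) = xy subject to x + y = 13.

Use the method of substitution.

Substitute y = 13 - x into f(x,y) = xy:
g(x) = x(13 - x) = 13x - x^2
g'(x) = 13 - 2x = 0  =>  x = 13/2
y = 13 - 13/2 = 13/2
Maximum value = (13/2) * (13/2) = 169/4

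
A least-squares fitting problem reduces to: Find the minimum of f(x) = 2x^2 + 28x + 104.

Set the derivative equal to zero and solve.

f(x) = 2x^2 + 28x + 104
f'(x) = 4x + (28) = 0
x = -28/4 = -7
f(-7) = 6
Since f''(x) = 4 > 0, this is a minimum.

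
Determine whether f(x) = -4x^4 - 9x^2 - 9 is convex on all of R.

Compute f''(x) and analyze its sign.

f(x) = -4x^4 - 9x^2 - 9
f'(x) = -16x^3 + -18x
f''(x) = -48x^2 + -18
f''(x) = -48x^2 + -18 <= -18 < 0 for all x
Therefore, f is concave on R.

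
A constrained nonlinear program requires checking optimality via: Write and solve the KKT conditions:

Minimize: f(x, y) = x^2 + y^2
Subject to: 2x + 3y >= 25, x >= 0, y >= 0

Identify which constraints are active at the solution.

KKT conditions for min x^2 + y^2 s.t. 2x + 3y >= 25, x >= 0, y >= 0:
Stationarity: 2x = mu*2 + mu_x, 2y = mu*3 + mu_y, with mu, mu_x, mu_y >= 0
Complementary slackness: mu*(2x + 3y - 25) = 0, mu_x*x = 0, mu_y*y = 0
(0, 0) is infeasible (2*0 + 3*0 < 25), so if mu = 0 stationarity would force x = mu_x/2 >= 0, y = mu_y/2 >= 0 with mu_x*x = mu_y*y = 0, i.e. x = y = 0: contradiction. Hence mu > 0 and 2x + 3y = 25 is active.
Try x > 0, y > 0 (so mu_x = mu_y = 0): x = 2*mu/2, y = 3*mu/2
Substitute: 2*(2*mu/2) + 3*(3*mu/2) = 25
  mu*13/2 = 25 => mu = 50/13
x* = 50/13 > 0, y* = 75/13 > 0, consistent with mu_x = mu_y = 0.
f is convex and the constraints are linear, so this KKT point is the global minimum.
f* = 625/13
Active constraints: 2x + 3y >= 25 (holds with equality, mu = 50/13 > 0); x >= 0 and y >= 0 are inactive (mu_x = mu_y = 0).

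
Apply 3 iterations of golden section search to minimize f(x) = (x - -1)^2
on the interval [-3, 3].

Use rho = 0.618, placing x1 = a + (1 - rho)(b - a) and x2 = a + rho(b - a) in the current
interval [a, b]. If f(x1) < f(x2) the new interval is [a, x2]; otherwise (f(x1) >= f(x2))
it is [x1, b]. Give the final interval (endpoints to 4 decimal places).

Golden section search for min of f(x) = (x - -1)^2 on [-3, 3].
Each step: x1 = a + (1 - rho)(b - a), x2 = a + rho(b - a); if f(x1) < f(x2) keep [a, x2], otherwise keep [x1, b].
Step 1: [-3.0000, 3.0000], x1=-0.7080 (f=0.0853), x2=0.7080 (f=2.9173); f(x1) < f(x2) => keep [-3.0000, 0.7080]
Step 2: [-3.0000, 0.7080], x1=-1.5835 (f=0.3405), x2=-0.7085 (f=0.0850); f(x1) > f(x2) => keep [-1.5835, 0.7080]
Step 3: [-1.5835, 0.7080], x1=-0.7082 (f=0.0852), x2=-0.1674 (f=0.6933); f(x1) < f(x2) => keep [-1.5835, -0.1674]
Final interval: [-1.5835, -0.1674]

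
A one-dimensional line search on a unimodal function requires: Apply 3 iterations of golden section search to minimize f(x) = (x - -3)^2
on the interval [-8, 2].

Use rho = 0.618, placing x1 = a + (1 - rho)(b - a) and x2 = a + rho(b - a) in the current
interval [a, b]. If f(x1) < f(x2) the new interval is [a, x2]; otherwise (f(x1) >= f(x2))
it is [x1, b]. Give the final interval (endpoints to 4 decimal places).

Golden section search for min of f(x) = (x - -3)^2 on [-8, 2].
Each step: x1 = a + (1 - rho)(b - a), x2 = a + rho(b - a); if f(x1) < f(x2) keep [a, x2], otherwise keep [x1, b].
Step 1: [-8.0000, 2.0000], x1=-4.1800 (f=1.3924), x2=-1.8200 (f=1.3924); f(x1) = f(x2) (tie, not '<') => keep [-4.1800, 2.0000]
Step 2: [-4.1800, 2.0000], x1=-1.8192 (f=1.3942), x2=-0.3608 (f=6.9656); f(x1) < f(x2) => keep [-4.1800, -0.3608]
Step 3: [-4.1800, -0.3608], x1=-2.7211 (f=0.0778), x2=-1.8197 (f=1.3931); f(x1) < f(x2) => keep [-4.1800, -1.8197]
Final interval: [-4.1800, -1.8197]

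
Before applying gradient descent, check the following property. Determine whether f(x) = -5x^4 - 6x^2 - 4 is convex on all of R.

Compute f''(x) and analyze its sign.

f(x) = -5x^4 - 6x^2 - 4
f'(x) = -20x^3 + -12x
f''(x) = -60x^2 + -12
f''(x) = -60x^2 + -12 <= -12 < 0 for all x
Therefore, f is concave on R.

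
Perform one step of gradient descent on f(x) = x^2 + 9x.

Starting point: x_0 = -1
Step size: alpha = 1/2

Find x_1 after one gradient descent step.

f(x) = x^2 + 9x
f'(x) = 2x + 9
f'(-1) = 2*-1 + (9) = 7
x_1 = x_0 - alpha * f'(x_0) = -1 - 1/2 * 7 = -9/2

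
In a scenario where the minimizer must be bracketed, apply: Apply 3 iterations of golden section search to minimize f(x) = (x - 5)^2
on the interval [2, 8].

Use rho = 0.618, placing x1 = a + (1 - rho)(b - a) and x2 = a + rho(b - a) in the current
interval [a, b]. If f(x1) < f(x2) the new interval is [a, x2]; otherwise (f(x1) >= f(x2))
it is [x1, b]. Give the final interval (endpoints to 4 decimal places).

Golden section search for min of f(x) = (x - 5)^2 on [2, 8].
Each step: x1 = a + (1 - rho)(b - a), x2 = a + rho(b - a); if f(x1) < f(x2) keep [a, x2], otherwise keep [x1, b].
Step 1: [2.0000, 8.0000], x1=4.2920 (f=0.5013), x2=5.7080 (f=0.5013); f(x1) = f(x2) (tie, not '<') => keep [4.2920, 8.0000]
Step 2: [4.2920, 8.0000], x1=5.7085 (f=0.5019), x2=6.5835 (f=2.5076); f(x1) < f(x2) => keep [4.2920, 6.5835]
Step 3: [4.2920, 6.5835], x1=5.1674 (f=0.0280), x2=5.7082 (f=0.5015); f(x1) < f(x2) => keep [4.2920, 5.7082]
Final interval: [4.2920, 5.7082]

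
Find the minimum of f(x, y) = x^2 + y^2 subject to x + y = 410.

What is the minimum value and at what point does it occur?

Substitute y = 410 - x into f(x,y) = x^2 + y^2:
g(x) = x^2 + (410 - x)^2 = 2x^2 - 820x + 168100
g'(x) = 4x - 820 = 0  =>  x = 205
y = 410 - 205 = 205
Minimum value = 205^2 + 205^2 = 84050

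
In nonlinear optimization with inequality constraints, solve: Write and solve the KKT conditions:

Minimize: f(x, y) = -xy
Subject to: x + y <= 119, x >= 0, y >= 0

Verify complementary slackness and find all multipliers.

Problem: min -xy s.t. x + y <= 119 (multiplier lambda), x >= 0 (mu_x), y >= 0 (mu_y)
KKT stationarity: -y + lambda - mu_x = 0, -x + lambda - mu_y = 0, with lambda, mu_x, mu_y >= 0
Complementary slackness: lambda*(x + y - 119) = 0, mu_x*x = 0, mu_y*y = 0
If lambda = 0: y = -mu_x <= 0 and x = -mu_y <= 0 force x = y = 0 with f = 0; but x = y = 119/2 is feasible with f = -14161/4 < 0, so this is not the minimum. Hence lambda > 0 and x + y = 119.
Try x > 0, y > 0 (so mu_x = mu_y = 0): y = lambda, x = lambda => x = y = lambda
x + y = 119 => 2*lambda = 119 => lambda = 119/2
x* = y* = 119/2 > 0, consistent with mu_x = mu_y = 0.
(Any feasible point with x = 0 or y = 0 has f = 0 > -14161/4, so the minimum is not on those boundaries.)
min(-xy) = -14161/4 (i.e. max xy = 14161/4)
Multipliers: lambda = 119/2, mu_x = 0, mu_y = 0
Complementary slackness: lambda*(x + y - 119) = 119/2*(119/2 + 119/2 - 119) = 0, mu_x*x = 0*119/2 = 0, mu_y*y = 0*119/2 = 0. Satisfied.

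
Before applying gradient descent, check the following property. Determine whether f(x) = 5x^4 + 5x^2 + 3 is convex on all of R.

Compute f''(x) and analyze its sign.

f(x) = 5x^4 + 5x^2 + 3
f'(x) = 20x^3 + 10x
f''(x) = 60x^2 + 10
f''(x) = 60x^2 + 10 >= 10 > 0 for all x
Therefore, f is convex on R.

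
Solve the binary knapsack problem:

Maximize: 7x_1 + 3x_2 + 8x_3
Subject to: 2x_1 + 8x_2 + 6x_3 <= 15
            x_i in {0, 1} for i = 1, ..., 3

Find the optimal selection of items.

Items: item 1 (v=7, w=2), item 2 (v=3, w=8), item 3 (v=8, w=6)
Capacity: 15
Checking all 8 subsets (w = total weight, v = total value):
  {}: w = 0, v = 0
  {1}: w = 2, v = 7
  {2}: w = 8, v = 3
  {3}: w = 6, v = 8
  {1, 2}: w = 10, v = 10
  {1, 3}: w = 8, v = 15
  {2, 3}: w = 14, v = 11
  {1, 2, 3}: w = 16 > 15, infeasible
Best feasible subset: items [1, 3]
Total weight: 8 <= 15, total value: 15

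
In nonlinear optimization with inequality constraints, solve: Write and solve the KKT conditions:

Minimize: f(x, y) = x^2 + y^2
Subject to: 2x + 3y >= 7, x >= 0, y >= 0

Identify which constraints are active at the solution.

KKT conditions for min x^2 + y^2 s.t. 2x + 3y >= 7, x >= 0, y >= 0:
Stationarity: 2x = mu*2 + mu_x, 2y = mu*3 + mu_y, with mu, mu_x, mu_y >= 0
Complementary slackness: mu*(2x + 3y - 7) = 0, mu_x*x = 0, mu_y*y = 0
(0, 0) is infeasible (2*0 + 3*0 < 7), so if mu = 0 stationarity would force x = mu_x/2 >= 0, y = mu_y/2 >= 0 with mu_x*x = mu_y*y = 0, i.e. x = y = 0: contradiction. Hence mu > 0 and 2x + 3y = 7 is active.
Try x > 0, y > 0 (so mu_x = mu_y = 0): x = 2*mu/2, y = 3*mu/2
Substitute: 2*(2*mu/2) + 3*(3*mu/2) = 7
  mu*13/2 = 7 => mu = 14/13
x* = 14/13 > 0, y* = 21/13 > 0, consistent with mu_x = mu_y = 0.
f is convex and the constraints are linear, so this KKT point is the global minimum.
f* = 49/13
Active constraints: 2x + 3y >= 7 (holds with equality, mu = 14/13 > 0); x >= 0 and y >= 0 are inactive (mu_x = mu_y = 0).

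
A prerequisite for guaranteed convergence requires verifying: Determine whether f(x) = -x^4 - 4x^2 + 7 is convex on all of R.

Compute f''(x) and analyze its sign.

f(x) = -x^4 - 4x^2 + 7
f'(x) = -4x^3 + -8x
f''(x) = -12x^2 + -8
f''(x) = -12x^2 + -8 <= -8 < 0 for all x
Therefore, f is concave on R.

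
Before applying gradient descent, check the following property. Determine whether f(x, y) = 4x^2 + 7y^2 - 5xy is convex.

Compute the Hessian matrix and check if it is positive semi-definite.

f(x,y) = 4x^2 + 7y^2 - 5xy
Hessian H = [[8, -5], [-5, 14]]
trace(H) = 22, det(H) = 87
Eigenvalues: (22 +/- sqrt(136)) / 2 = 16.83, 5.169
Since both eigenvalues > 0, f is convex.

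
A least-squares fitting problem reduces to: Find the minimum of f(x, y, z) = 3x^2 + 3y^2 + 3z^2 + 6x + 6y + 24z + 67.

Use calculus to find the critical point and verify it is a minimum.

f(x,y,z) = 3x^2 + 3y^2 + 3z^2 + 6x + 6y + 24z + 67
df/dx = 6x + (6) = 0 => x = -1
df/dy = 6y + (6) = 0 => y = -1
df/dz = 6z + (24) = 0 => z = -4
f(-1,-1,-4) = 3*(-1)^2 + 3*(-1)^2 + 3*(-4)^2 + 6*(-1) + 6*(-1) + 24*(-4) + 67 = 13
Hessian is diagonal with entries 6, 6, 6 > 0, confirmed minimum.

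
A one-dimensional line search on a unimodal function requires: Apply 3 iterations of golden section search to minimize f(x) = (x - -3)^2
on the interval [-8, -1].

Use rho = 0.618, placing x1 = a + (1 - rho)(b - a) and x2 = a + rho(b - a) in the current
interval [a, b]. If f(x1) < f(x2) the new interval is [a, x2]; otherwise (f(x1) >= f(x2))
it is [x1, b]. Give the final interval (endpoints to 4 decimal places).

Golden section search for min of f(x) = (x - -3)^2 on [-8, -1].
Each step: x1 = a + (1 - rho)(b - a), x2 = a + rho(b - a); if f(x1) < f(x2) keep [a, x2], otherwise keep [x1, b].
Step 1: [-8.0000, -1.0000], x1=-5.3260 (f=5.4103), x2=-3.6740 (f=0.4543); f(x1) > f(x2) => keep [-5.3260, -1.0000]
Step 2: [-5.3260, -1.0000], x1=-3.6735 (f=0.4536), x2=-2.6525 (f=0.1207); f(x1) > f(x2) => keep [-3.6735, -1.0000]
Step 3: [-3.6735, -1.0000], x1=-2.6522 (f=0.1210), x2=-2.0213 (f=0.9579); f(x1) < f(x2) => keep [-3.6735, -2.0213]
Final interval: [-3.6735, -2.0213]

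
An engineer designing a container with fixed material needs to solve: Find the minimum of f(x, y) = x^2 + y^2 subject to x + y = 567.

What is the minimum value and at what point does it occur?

Substitute y = 567 - x into f(x,y) = x^2 + y^2:
g(x) = x^2 + (567 - x)^2 = 2x^2 - 1134x + 321489
g'(x) = 4x - 1134 = 0  =>  x = 567/2
y = 567 - 567/2 = 567/2
Minimum value = (567/2)^2 + (567/2)^2 = 321489/2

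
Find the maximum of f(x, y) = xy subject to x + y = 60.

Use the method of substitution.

Substitute y = 60 - x into f(x,y) = xy:
g(x) = x(60 - x) = 60x - x^2
g'(x) = 60 - 2x = 0  =>  x = 30
y = 60 - 30 = 30
Maximum value = 30 * 30 = 900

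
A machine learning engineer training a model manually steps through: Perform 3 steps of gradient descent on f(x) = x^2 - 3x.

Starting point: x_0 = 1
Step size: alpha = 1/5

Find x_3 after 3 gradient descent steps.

f(x) = x^2 - 3x, f'(x) = 2x + (-3)
Step 1: f'(1) = -1, x_1 = 1 - 1/5 * -1 = 6/5
Step 2: f'(6/5) = -3/5, x_2 = 6/5 - 1/5 * -3/5 = 33/25
Step 3: f'(33/25) = -9/25, x_3 = 33/25 - 1/5 * -9/25 = 174/125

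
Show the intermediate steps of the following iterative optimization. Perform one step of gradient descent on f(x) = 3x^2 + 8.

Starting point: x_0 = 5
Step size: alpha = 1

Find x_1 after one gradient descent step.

f(x) = 3x^2 + 8
f'(x) = 6x + 0
f'(5) = 6*5 + (0) = 30
x_1 = x_0 - alpha * f'(x_0) = 5 - 1 * 30 = -25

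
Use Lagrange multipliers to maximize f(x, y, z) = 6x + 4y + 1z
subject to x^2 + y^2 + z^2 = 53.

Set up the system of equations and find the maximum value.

Lagrange conditions: 6 = 2*lambda*x, 4 = 2*lambda*y, 1 = 2*lambda*z
So x:6 = y:4 = z:1, i.e. x = 6t, y = 4t, z = 1t
Constraint: t^2*(6^2 + 4^2 + 1^2) = 53
  t^2 * 53 = 53  =>  t = sqrt(1)
Maximum = 6*6t + 4*4t + 1*1t = 53*sqrt(1) = 53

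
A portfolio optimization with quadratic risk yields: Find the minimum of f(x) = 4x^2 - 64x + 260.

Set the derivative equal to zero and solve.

f(x) = 4x^2 - 64x + 260
f'(x) = 8x + (-64) = 0
x = 64/8 = 8
f(8) = 4
Since f''(x) = 8 > 0, this is a minimum.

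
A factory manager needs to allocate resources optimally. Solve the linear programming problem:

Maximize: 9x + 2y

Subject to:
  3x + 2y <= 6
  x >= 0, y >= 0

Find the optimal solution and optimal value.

The feasible region has vertices at [(0, 0), (2, 0), (0, 3)].
Checking objective 9x + 2y at each vertex:
  (0, 0): 9*0 + 2*0 = 0
  (2, 0): 9*2 + 2*0 = 18
  (0, 3): 9*0 + 2*3 = 6
Maximum is 18 at (2, 0).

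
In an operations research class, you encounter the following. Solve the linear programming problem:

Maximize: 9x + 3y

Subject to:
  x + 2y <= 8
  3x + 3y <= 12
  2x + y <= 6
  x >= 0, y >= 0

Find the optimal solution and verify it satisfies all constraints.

Feasible vertices: (0, 0), (0, 4), (2, 2), (3, 0)
Objective 9x + 3y at each vertex:
  (0, 0): 0
  (0, 4): 12
  (2, 2): 24
  (3, 0): 27
Maximum is 27 at (3, 0).
Verify constraints at (x, y) = (3, 0):
  1*3 + 2*0 = 3 <= 8
  3*3 + 3*0 = 9 <= 12
  2*3 + 1*0 = 6 <= 6 (active)
  x = 3 >= 0, y = 0 >= 0. All constraints satisfied.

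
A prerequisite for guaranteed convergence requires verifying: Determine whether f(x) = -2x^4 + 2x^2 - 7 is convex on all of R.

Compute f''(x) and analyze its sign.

f(x) = -2x^4 + 2x^2 - 7
f'(x) = -8x^3 + 4x
f''(x) = -24x^2 + 4
f''(x) = -24x^2 + 4 -> -inf as |x| -> inf
Therefore, f is not globally convex on R.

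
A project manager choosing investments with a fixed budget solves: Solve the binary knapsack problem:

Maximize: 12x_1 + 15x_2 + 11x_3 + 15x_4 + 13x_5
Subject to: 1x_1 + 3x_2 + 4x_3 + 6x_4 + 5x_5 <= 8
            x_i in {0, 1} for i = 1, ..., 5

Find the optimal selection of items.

Items: item 1 (v=12, w=1), item 2 (v=15, w=3), item 3 (v=11, w=4), item 4 (v=15, w=6), item 5 (v=13, w=5)
Capacity: 8
Checking all 32 subsets (w = total weight, v = total value):
  {}: w = 0, v = 0
  {1}: w = 1, v = 12
  {2}: w = 3, v = 15
  {3}: w = 4, v = 11
  {4}: w = 6, v = 15
  {5}: w = 5, v = 13
  {1, 2}: w = 4, v = 27
  {1, 3}: w = 5, v = 23
  {1, 4}: w = 7, v = 27
  {1, 5}: w = 6, v = 25
  {2, 3}: w = 7, v = 26
  {2, 4}: w = 9 > 8, infeasible
  {2, 5}: w = 8, v = 28
  {3, 4}: w = 10 > 8, infeasible
  {3, 5}: w = 9 > 8, infeasible
  {4, 5}: w = 11 > 8, infeasible
  {1, 2, 3}: w = 8, v = 38
  {1, 2, 4}: w = 10 > 8, infeasible
  {1, 2, 5}: w = 9 > 8, infeasible
  {1, 3, 4}: w = 11 > 8, infeasible
  {1, 3, 5}: w = 10 > 8, infeasible
  {1, 4, 5}: w = 12 > 8, infeasible
  {2, 3, 4}: w = 13 > 8, infeasible
  {2, 3, 5}: w = 12 > 8, infeasible
  {2, 4, 5}: w = 14 > 8, infeasible
  {3, 4, 5}: w = 15 > 8, infeasible
  {1, 2, 3, 4}: w = 14 > 8, infeasible
  {1, 2, 3, 5}: w = 13 > 8, infeasible
  {1, 2, 4, 5}: w = 15 > 8, infeasible
  {1, 3, 4, 5}: w = 16 > 8, infeasible
  {2, 3, 4, 5}: w = 18 > 8, infeasible
  {1, 2, 3, 4, 5}: w = 19 > 8, infeasible
Best feasible subset: items [1, 2, 3]
Total weight: 8 <= 8, total value: 38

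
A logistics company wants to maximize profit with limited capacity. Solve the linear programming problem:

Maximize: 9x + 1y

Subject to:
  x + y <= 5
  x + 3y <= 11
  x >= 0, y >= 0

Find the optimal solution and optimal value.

Feasible vertices: (0, 0), (0, 11/3), (2, 3), (5, 0)
Objective 9x + 1y at each:
  (0, 0): 0
  (0, 11/3): 11/3
  (2, 3): 21
  (5, 0): 45
Maximum is 45 at (5, 0).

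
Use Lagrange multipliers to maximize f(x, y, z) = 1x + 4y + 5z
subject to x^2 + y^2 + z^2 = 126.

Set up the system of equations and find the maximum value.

Lagrange conditions: 1 = 2*lambda*x, 4 = 2*lambda*y, 5 = 2*lambda*z
So x:1 = y:4 = z:5, i.e. x = 1t, y = 4t, z = 5t
Constraint: t^2*(1^2 + 4^2 + 5^2) = 126
  t^2 * 42 = 126  =>  t = sqrt(3)
Maximum = 1*1t + 4*4t + 5*5t = 42*sqrt(3) = sqrt(5292)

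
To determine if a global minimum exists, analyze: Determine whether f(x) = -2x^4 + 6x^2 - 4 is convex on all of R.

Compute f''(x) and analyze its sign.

f(x) = -2x^4 + 6x^2 - 4
f'(x) = -8x^3 + 12x
f''(x) = -24x^2 + 12
f''(x) = -24x^2 + 12 -> -inf as |x| -> inf
Therefore, f is not globally convex on R.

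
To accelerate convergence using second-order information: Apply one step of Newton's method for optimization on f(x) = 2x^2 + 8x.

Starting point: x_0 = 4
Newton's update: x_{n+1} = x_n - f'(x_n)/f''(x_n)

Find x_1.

f(x) = 2x^2 + 8x
f'(x) = 4x + (8), f''(x) = 4
Newton step: x_1 = x_0 - f'(x_0)/f''(x_0)
f'(4) = 24
x_1 = 4 - 24/4 = -2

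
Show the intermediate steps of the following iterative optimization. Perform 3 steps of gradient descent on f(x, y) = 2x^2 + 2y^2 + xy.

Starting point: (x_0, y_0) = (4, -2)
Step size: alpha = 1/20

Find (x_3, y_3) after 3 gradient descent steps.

f(x,y) = 2x^2 + 2y^2 + xy
grad_x = 4x + 1y, grad_y = 4y + 1x
Step 1: grad = (14, -4), (33/10, -9/5)
Step 2: grad = (57/5, -39/10), (273/100, -321/200)
Step 3: grad = (1863/200, -369/100), (9057/4000, -2841/2000)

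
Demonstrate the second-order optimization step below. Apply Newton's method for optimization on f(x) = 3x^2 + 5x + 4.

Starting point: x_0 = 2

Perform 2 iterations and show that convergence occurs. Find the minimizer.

f(x) = 3x^2 + 5x + 4, f'(x) = 6x + (5), f''(x) = 6
Step 1: f'(2) = 17, x_1 = 2 - 17/6 = -5/6
Step 2: f'(-5/6) = 0, x_2 = -5/6 (converged)
Newton's method converges in 1 step for quadratics.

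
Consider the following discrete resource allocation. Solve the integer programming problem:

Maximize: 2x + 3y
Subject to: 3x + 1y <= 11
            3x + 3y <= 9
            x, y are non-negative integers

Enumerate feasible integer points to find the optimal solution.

Constraint 1: 3x + 1y <= 11
Constraint 2: 3x + 3y <= 9
Feasible x range (need y >= 0): 0 <= x <= min(11/3, 9/3) => x in {0, ..., 3}.
Enumerate feasible integer points row by row (the coefficient of y is 3 > 0, so for each x the largest feasible y gives the best value):
  x = 0: y <= min((11 - 3*0)/1, (9 - 3*0)/3) => y in {0, ..., 3}; best 2*0 + 3*3 = 9
  x = 1: y <= min((11 - 3*1)/1, (9 - 3*1)/3) => y in {0, ..., 2}; best 2*1 + 3*2 = 8
  x = 2: y <= min((11 - 3*2)/1, (9 - 3*2)/3) => y in {0, ..., 1}; best 2*2 + 3*1 = 7
  x = 3: y <= min((11 - 3*3)/1, (9 - 3*3)/3) => y in {0}; best 2*3 + 3*0 = 6
The maximum 2x + 3y = 9 is achieved at x = 0, y = 3.
Check: 3*0 + 1*3 = 3 <= 11 and 3*0 + 3*3 = 9 <= 9.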